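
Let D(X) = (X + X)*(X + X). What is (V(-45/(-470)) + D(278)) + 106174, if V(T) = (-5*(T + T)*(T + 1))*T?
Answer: 172474878805/415292 ≈ 4.1531e+5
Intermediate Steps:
V(T) = -10*T²*(1 + T) (V(T) = (-5*2*T*(1 + T))*T = (-10*T*(1 + T))*T = -10*T²*(1 + T))
D(X) = 4*X² (D(X) = (2*X)*(2*X) = 4*X²)
(V(-45/(-470)) + D(278)) + 106174 = (10*(-45/(-470))²*(-1 - (-45)/(-470)) + 4*278²) + 106174 = (10*(-45*(-1/470))²*(-1 - (-45)*(-1)/470) + 4*77284) + 106174 = (10*(9/94)²*(-1 - 1*9/94) + 309136) + 106174 = (10*(81/8836)*(-1 - 9/94) + 309136) + 106174 = (10*(81/8836)*(-103/94) + 309136) + 106174 = (-41715/415292 + 309136) + 106174 = 128381665997/415292 + 106174 = 172474878805/415292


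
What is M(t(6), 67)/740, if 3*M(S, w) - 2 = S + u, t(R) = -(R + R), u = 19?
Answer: 3/740 ≈ 0.0040541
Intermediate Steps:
t(R) = -2*R
M(S, w) = 7 + S/3 (M(S, w) = ⅔ + (S + 19)/3 = ⅔ + (19 + S)/3 = ⅔ + (19/3 + S/3) = 7 + S/3)
M(t(6), 67)/740 = (7 + (-2*6)/3)/740 = (7 + (⅓)*(-12))*(1/740) = (7 - 4)*(1/740) = 3*(1/740) = 3/740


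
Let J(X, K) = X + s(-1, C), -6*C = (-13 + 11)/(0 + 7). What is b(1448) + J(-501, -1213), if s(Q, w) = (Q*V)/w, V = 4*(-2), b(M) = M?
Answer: 1115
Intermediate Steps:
V = -8
C = 1/21 (C = -(-13 + 11)/(6*(0 + 7)) = -(-1)/(3*7) = -⅙*(-2/7) = 1/21 ≈ 0.047619)
s(Q, w) = -8*Q/w (s(Q, w) = (Q*(-8))/w = (-8*Q)/w = -8*Q/w)
J(X, K) = 168 + X (J(X, K) = X - 8*(-1)/1/21 = X - 8*(-1)*21 = X + 168 = 168 + X)
b(1448) + J(-501, -1213) = 1448 + (168 - 501) = 1448 - 333 = 1115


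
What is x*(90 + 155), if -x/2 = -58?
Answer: 28420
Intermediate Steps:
x = 116 (x = -2*(-58) = 116)
x*(90 + 155) = 116*(90 + 155) = 116*245 = 28420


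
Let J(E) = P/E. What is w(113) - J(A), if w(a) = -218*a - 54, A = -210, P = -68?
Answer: -2592274/105 ≈ -24688.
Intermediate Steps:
w(a) = -54 - 218*a
J(E) = -68/E
w(113) - J(A) = (-54 - 218*113) - (-68)/(-210) = (-54 - 24634) - (-68)*(-1)/210 = -24688 - 1*34/105 = -24688 - 34/105 = -2592274/105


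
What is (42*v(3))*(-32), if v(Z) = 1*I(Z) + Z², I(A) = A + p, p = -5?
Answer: -9408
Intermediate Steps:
I(A) = -5 + A (I(A) = A - 5 = -5 + A)
v(Z) = -5 + Z + Z² (v(Z) = 1*(-5 + Z) + Z² = (-5 + Z) + Z² = -5 + Z + Z²)
(42*v(3))*(-32) = (42*(-5 + 3 + 3²))*(-32) = (42*(-5 + 3 + 9))*(-32) = (42*7)*(-32) = 294*(-32) = -9408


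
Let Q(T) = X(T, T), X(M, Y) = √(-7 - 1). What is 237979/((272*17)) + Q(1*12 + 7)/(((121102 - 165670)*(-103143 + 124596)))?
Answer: 237979/4624 - I*√2/478058652 ≈ 51.466 - 2.9582e-9*I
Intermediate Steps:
X(M, Y) = 2*I*√2 (X(M, Y) = √(-8) = 2*I*√2)
Q(T) = 2*I*√2
237979/((272*17)) + Q(1*12 + 7)/(((121102 - 165670)*(-103143 + 124596))) = 237979/((272*17)) + (2*I*√2)/(((121102 - 165670)*(-103143 + 124596))) = 237979/4624 + (2*I*√2)/((-44568*21453)) = 237979*(1/4624) + (2*I*√2)/(-956117304) = 237979/4624 + (2*I*√2)*(-1/956117304) = 237979/4624 - I*√2/478058652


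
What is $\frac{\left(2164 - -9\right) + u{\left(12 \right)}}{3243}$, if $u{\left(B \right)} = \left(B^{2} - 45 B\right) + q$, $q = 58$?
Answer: $\frac{1835}{3243} \approx 0.56583$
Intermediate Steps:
$u{\left(B \right)} = 58 + B^{2} - 45 B$ ($u{\left(B \right)} = \left(B^{2} - 45 B\right) + 58 = 58 + B^{2} - 45 B$)
$\frac{\left(2164 - -9\right) + u{\left(12 \right)}}{3243} = \frac{\left(2164 - -9\right) + \left(58 + 12^{2} - 540\right)}{3243} = \left(\left(2164 + 9\right) + \left(58 + 144 - 540\right)\right) \frac{1}{3243} = \left(2173 - 338\right) \frac{1}{3243} = 1835 \cdot \frac{1}{3243} = \frac{1835}{3243}$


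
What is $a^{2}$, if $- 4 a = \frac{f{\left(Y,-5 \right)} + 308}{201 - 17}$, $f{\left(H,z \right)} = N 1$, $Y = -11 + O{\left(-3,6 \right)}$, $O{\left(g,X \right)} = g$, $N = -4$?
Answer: $\frac{361}{2116} \approx 0.1706$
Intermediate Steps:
$Y = -14$ ($Y = -11 - 3 = -14$)
$f{\left(H,z \right)} = -4$ ($f{\left(H,z \right)} = \left(-4\right) 1 = -4$)
$a = - \frac{19}{46}$ ($a = - \frac{\left(-4 + 308\right) \frac{1}{201 - 17}}{4} = - \frac{304 \frac{1}{201 - 17}}{4} = - \frac{304 \cdot \frac{1}{184}}{4} = \left(- \frac{1}{4}\right) \frac{38}{23} = - \frac{19}{46} \approx -0.41304$)
$a^{2} = \left(- \frac{19}{46}\right)^{2} = \frac{361}{2116}$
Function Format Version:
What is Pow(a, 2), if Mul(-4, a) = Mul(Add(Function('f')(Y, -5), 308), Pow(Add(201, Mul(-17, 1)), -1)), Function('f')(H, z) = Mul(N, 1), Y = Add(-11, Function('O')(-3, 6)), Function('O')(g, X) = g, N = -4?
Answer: Rational(361, 2116) ≈ 0.17060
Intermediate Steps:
Y = -14 (Y = Add(-11, -3) = -14)
Function('f')(H, z) = -4 (Function('f')(H, z) = Mul(-4, 1) = -4)
a = Rational(-19, 46) (a = Mul(Rational(-1, 4), Mul(Add(-4, 308), Pow(Add(201, Mul(-17, 1)), -1))) = Mul(Rational(-1, 4), Mul(304, Pow(Add(201, -17), -1))) = Mul(Rational(-1, 4), Mul(304, Pow(184, -1))) = Mul(Rational(-1, 4), Mul(304, Rational(1, 184))) = Mul(Rational(-1, 4), Rational(38, 23)) = Rational(-19, 46) ≈ -0.41304)
Pow(a, 2) = Pow(Rational(-19, 46), 2) = Rational(361, 2116)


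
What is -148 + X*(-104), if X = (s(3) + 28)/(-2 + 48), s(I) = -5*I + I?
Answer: -4236/23 ≈ -184.17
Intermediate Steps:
s(I) = -4*I
X = 8/23 (X = (-4*3 + 28)/(-2 + 48) = (-12 + 28)/46 = 16*(1/46) = 8/23 ≈ 0.34783)
-148 + X*(-104) = -148 + (8/23)*(-104) = -148 - 832/23 = -4236/23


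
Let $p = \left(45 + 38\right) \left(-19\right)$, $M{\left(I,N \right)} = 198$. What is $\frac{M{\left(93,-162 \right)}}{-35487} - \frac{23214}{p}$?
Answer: $\frac{91498108}{6218111} \approx 14.715$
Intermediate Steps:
$p = -1577$ ($p = 83 \left(-19\right) = -1577$)
$\frac{M{\left(93,-162 \right)}}{-35487} - \frac{23214}{p} = \frac{198}{-35487} - \frac{23214}{-1577} = 198 \left(- \frac{1}{35487}\right) - - \frac{23214}{1577} = - \frac{22}{3943} + \frac{23214}{1577} = \frac{91498108}{6218111}$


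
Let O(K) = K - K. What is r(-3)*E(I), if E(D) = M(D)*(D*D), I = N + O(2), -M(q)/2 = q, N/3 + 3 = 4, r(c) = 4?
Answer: -216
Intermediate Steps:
N = 3 (N = -9 + 3*4 = -9 + 12 = 3)
O(K) = 0
M(q) = -2*q
I = 3 (I = 3 + 0 = 3)
E(D) = -2*D³ (E(D) = (-2*D)*(D*D) = (-2*D)*D² = -2*D³)
r(-3)*E(I) = 4*(-2*3³) = 4*(-2*27) = 4*(-54) = -216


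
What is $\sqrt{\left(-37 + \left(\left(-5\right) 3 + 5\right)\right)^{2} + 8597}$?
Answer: $\sqrt{10806} \approx 103.95$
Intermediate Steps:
$\sqrt{\left(-37 + \left(\left(-5\right) 3 + 5\right)\right)^{2} + 8597} = \sqrt{\left(-37 + \left(-15 + 5\right)\right)^{2} + 8597} = \sqrt{\left(-37 - 10\right)^{2} + 8597} = \sqrt{\left(-47\right)^{2} + 8597} = \sqrt{2209 + 8597} = \sqrt{10806}$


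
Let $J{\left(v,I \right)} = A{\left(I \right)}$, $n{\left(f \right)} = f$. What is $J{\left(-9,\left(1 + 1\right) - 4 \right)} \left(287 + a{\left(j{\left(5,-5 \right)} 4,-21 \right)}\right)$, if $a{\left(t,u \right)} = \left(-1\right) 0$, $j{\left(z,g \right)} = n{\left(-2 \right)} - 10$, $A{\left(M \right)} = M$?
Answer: $-574$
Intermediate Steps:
$J{\left(v,I \right)} = I$
$j{\left(z,g \right)} = -12$ ($j{\left(z,g \right)} = -2 - 10 = -12$)
$a{\left(t,u \right)} = 0$
$J{\left(-9,\left(1 + 1\right) - 4 \right)} \left(287 + a{\left(j{\left(5,-5 \right)} 4,-21 \right)}\right) = \left(\left(1 + 1\right) - 4\right) \left(287 + 0\right) = \left(2 - 4\right) 287 = \left(-2\right) 287 = -574$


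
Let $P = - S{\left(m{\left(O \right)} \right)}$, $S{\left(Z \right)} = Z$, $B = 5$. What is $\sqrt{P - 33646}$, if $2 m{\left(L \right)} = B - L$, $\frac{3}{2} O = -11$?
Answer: $\frac{i \sqrt{1211478}}{6} \approx 183.45 i$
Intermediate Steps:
$O = - \frac{22}{3}$ ($O = \frac{2}{3} \left(-11\right) = - \frac{22}{3} \approx -7.3333$)
$m{\left(L \right)} = \frac{5}{2} - \frac{L}{2}$ ($m{\left(L \right)} = \frac{5 - L}{2} = \frac{5}{2} - \frac{L}{2}$)
$P = - \frac{37}{6}$ ($P = - (\frac{5}{2} - - \frac{11}{3}) = - (\frac{5}{2} + \frac{11}{3}) = \left(-1\right) \frac{37}{6} = - \frac{37}{6} \approx -6.1667$)
$\sqrt{P - 33646} = \sqrt{- \frac{37}{6} - 33646} = \sqrt{- \frac{201913}{6}} = \frac{i \sqrt{1211478}}{6}$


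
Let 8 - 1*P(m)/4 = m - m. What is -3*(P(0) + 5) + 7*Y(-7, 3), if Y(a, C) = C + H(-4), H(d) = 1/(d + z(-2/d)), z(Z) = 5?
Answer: -83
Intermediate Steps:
P(m) = 32 (P(m) = 32 - 4*(m - m) = 32 - 4*0 = 32 + 0 = 32)
H(d) = 1/(5 + d) (H(d) = 1/(d + 5) = 1/(5 + d))
Y(a, C) = 1 + C (Y(a, C) = C + 1/(5 - 4) = C + 1/1 = C + 1 = 1 + C)
-3*(P(0) + 5) + 7*Y(-7, 3) = -3*(32 + 5) + 7*(1 + 3) = -3*37 + 7*4 = -111 + 28 = -83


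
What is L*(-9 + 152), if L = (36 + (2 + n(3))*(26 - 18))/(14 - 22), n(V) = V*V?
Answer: -4433/2 ≈ -2216.5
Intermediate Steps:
n(V) = V²
L = -31/2 (L = (36 + (2 + 3²)*(26 - 18))/(14 - 22) = (36 + (2 + 9)*8)/(-8) = (36 + 11*8)*(-⅛) = (36 + 88)*(-⅛) = 124*(-⅛) = -31/2 ≈ -15.500)
L*(-9 + 152) = -31*(-9 + 152)/2 = -31/2*143 = -4433/2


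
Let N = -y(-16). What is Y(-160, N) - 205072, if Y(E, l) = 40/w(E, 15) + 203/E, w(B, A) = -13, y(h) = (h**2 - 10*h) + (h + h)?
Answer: -426558799/2080 ≈ -2.0508e+5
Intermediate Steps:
y(h) = h**2 - 8*h (y(h) = (h**2 - 10*h) + 2*h = h**2 - 8*h)
N = -384 (N = -(-16)*(-8 - 16) = -(-16)*(-24) = -1*384 = -384)
Y(E, l) = -40/13 + 203/E (Y(E, l) = 40/(-13) + 203/E = 40*(-1/13) + 203/E = -40/13 + 203/E)
Y(-160, N) - 205072 = (-40/13 + 203/(-160)) - 205072 = (-40/13 + 203*(-1/160)) - 205072 = (-40/13 - 203/160) - 205072 = -9039/2080 - 205072 = -426558799/2080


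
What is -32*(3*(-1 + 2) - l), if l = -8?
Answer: -352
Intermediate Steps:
-32*(3*(-1 + 2) - l) = -32*(3*(-1 + 2) - 1*(-8)) = -32*(3*1 + 8) = -32*(3 + 8) = -32*11 = -352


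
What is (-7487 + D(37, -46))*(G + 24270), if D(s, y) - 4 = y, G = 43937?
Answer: -513530503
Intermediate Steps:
D(s, y) = 4 + y
(-7487 + D(37, -46))*(G + 24270) = (-7487 + (4 - 46))*(43937 + 24270) = (-7487 - 42)*68207 = -7529*68207 = -513530503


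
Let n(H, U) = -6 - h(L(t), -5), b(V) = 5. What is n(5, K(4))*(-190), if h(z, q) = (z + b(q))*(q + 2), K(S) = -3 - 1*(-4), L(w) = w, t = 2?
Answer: -2850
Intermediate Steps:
K(S) = 1 (K(S) = -3 + 4 = 1)
h(z, q) = (2 + q)*(5 + z) (h(z, q) = (z + 5)*(q + 2) = (5 + z)*(2 + q) = (2 + q)*(5 + z))
n(H, U) = 15 (n(H, U) = -6 - (10 + 2*2 + 5*(-5) - 5*2) = -6 - (10 + 4 - 25 - 10) = -6 - 1*(-21) = -6 + 21 = 15)
n(5, K(4))*(-190) = 15*(-190) = -2850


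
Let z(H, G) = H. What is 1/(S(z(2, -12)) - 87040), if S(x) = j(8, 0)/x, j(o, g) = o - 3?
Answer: -2/174075 ≈ -1.1489e-5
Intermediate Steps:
j(o, g) = -3 + o
S(x) = 5/x (S(x) = (-3 + 8)/x = 5/x)
1/(S(z(2, -12)) - 87040) = 1/(5/2 - 87040) = 1/(-174075/2) = -2/174075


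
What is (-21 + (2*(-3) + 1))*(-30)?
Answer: 780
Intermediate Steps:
(-21 + (2*(-3) + 1))*(-30) = (-21 + (-6 + 1))*(-30) = (-21 - 5)*(-30) = -26*(-30) = 780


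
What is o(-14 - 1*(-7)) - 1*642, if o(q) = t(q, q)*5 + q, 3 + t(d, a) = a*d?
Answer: -419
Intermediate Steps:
t(d, a) = -3 + a*d
o(q) = -15 + q + 5*q**2 (o(q) = (-3 + q*q)*5 + q = (-3 + q**2)*5 + q = (-15 + 5*q**2) + q = -15 + q + 5*q**2)
o(-14 - 1*(-7)) - 1*642 = (-15 + (-14 - 1*(-7)) + 5*(-14 - 1*(-7))**2) - 1*642 = (-15 + (-14 + 7) + 5*(-14 + 7)**2) - 642 = (-15 - 7 + 5*(-7)**2) - 642 = (-15 - 7 + 5*49) - 642 = (-15 - 7 + 245) - 642 = 223 - 642 = -419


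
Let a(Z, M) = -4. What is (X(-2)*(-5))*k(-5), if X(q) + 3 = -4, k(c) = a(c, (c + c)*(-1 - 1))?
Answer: -140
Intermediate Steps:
k(c) = -4
X(q) = -7 (X(q) = -3 - 4 = -7)
(X(-2)*(-5))*k(-5) = -7*(-5)*(-4) = 35*(-4) = -140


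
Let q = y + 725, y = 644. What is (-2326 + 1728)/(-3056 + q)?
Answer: 598/1687 ≈ 0.35448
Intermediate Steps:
q = 1369 (q = 644 + 725 = 1369)
(-2326 + 1728)/(-3056 + q) = (-2326 + 1728)/(-3056 + 1369) = -598/(-1687) = -598*(-1/1687) = 598/1687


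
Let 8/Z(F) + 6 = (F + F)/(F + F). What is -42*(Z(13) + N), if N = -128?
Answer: 27216/5 ≈ 5443.2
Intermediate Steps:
Z(F) = -8/5 (Z(F) = 8/(-6 + (F + F)/(F + F)) = 8/(-6 + (2*F)/((2*F))) = 8/(-6 + (2*F)*(1/(2*F))) = 8/(-6 + 1) = 8/(-5) = 8*(-1/5) = -8/5)
-42*(Z(13) + N) = -42*(-8/5 - 128) = -42*(-648/5) = 27216/5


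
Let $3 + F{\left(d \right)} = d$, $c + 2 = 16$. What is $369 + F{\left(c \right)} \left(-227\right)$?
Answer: $-2128$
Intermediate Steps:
$c = 14$ ($c = -2 + 16 = 14$)
$F{\left(d \right)} = -3 + d$
$369 + F{\left(c \right)} \left(-227\right) = 369 + \left(-3 + 14\right) \left(-227\right) = 369 + 11 \left(-227\right) = 369 - 2497 = -2128$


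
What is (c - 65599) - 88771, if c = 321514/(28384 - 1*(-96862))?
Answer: -9666951753/62623 ≈ -1.5437e+5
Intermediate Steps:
c = 160757/62623 (c = 321514/(28384 + 96862) = 321514/125246 = 321514*(1/125246) = 160757/62623 ≈ 2.5671)
(c - 65599) - 88771 = (160757/62623 - 65599) - 88771 = -4107845420/62623 - 88771 = -9666951753/62623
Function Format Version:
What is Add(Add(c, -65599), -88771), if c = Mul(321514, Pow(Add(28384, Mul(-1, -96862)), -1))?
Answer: Rational(-9666951753, 62623) ≈ -1.5437e+5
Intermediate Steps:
c = Rational(160757, 62623) (c = Mul(321514, Pow(Add(28384, 96862), -1)) = Mul(321514, Pow(125246, -1)) = Mul(321514, Rational(1, 125246)) = Rational(160757, 62623) ≈ 2.5671)
Add(Add(c, -65599), -88771) = Add(Add(Rational(160757, 62623), -65599), -88771) = Add(Rational(-4107845420, 62623), -88771) = Rational(-9666951753, 62623)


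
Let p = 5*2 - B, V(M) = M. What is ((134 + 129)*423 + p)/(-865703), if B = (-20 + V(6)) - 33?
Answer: -111306/865703 ≈ -0.12857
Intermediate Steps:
B = -47 (B = (-20 + 6) - 33 = -14 - 33 = -47)
p = 57 (p = 5*2 - 1*(-47) = 10 + 47 = 57)
((134 + 129)*423 + p)/(-865703) = ((134 + 129)*423 + 57)/(-865703) = (263*423 + 57)*(-1/865703) = (111249 + 57)*(-1/865703) = 111306*(-1/865703) = -111306/865703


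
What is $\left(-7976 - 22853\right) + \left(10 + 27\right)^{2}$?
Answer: $-29460$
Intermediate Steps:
$\left(-7976 - 22853\right) + \left(10 + 27\right)^{2} = \left(-7976 - 22853\right) + 37^{2} = -30829 + 1369 = -29460$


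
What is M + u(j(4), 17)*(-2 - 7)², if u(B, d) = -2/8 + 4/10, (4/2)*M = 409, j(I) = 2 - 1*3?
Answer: 4333/20 ≈ 216.65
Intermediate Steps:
j(I) = -1 (j(I) = 2 - 3 = -1)
M = 409/2 (M = (½)*409 = 409/2 ≈ 204.50)
u(B, d) = 3/20 (u(B, d) = -2*⅛ + 4*(⅒) = -¼ + ⅖ = 3/20)
M + u(j(4), 17)*(-2 - 7)² = 409/2 + 3*(-2 - 7)²/20 = 409/2 + (3/20)*(-9)² = 409/2 + (3/20)*81 = 409/2 + 243/20 = 4333/20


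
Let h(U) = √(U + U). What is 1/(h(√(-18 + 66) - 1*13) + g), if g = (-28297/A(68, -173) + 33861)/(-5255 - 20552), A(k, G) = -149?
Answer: -1/(5073586/3845243 - I*√2*√(13 - 4*√3)) ≈ -0.09503 - 0.25098*I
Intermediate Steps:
h(U) = √2*√U (h(U) = √(2*U) = √2*√U)
g = -5073586/3845243 (g = (-28297/(-149) + 33861)/(-5255 - 20552) = (-28297*(-1/149) + 33861)/(-25807) = (28297/149 + 33861)*(-1/25807) = (5073586/149)*(-1/25807) = -5073586/3845243 ≈ -1.3194)
1/(h(√(-18 + 66) - 1*13) + g) = 1/(√2*√(√(-18 + 66) - 1*13) - 5073586/3845243) = 1/(√2*√(√48 - 13) - 5073586/3845243) = 1/(√2*√(4*√3 - 13) - 5073586/3845243) = 1/(√2*√(-13 + 4*√3) - 5073586/3845243) = 1/(-5073586/3845243 + √2*√(-13 + 4*√3))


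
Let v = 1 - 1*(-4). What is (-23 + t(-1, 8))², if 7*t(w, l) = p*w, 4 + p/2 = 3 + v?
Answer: 28561/49 ≈ 582.88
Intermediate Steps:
v = 5 (v = 1 + 4 = 5)
p = 8 (p = -8 + 2*(3 + 5) = -8 + 2*8 = -8 + 16 = 8)
t(w, l) = 8*w/7 (t(w, l) = (8*w)/7 = 8*w/7)
(-23 + t(-1, 8))² = (-23 + (8/7)*(-1))² = (-23 - 8/7)² = (-169/7)² = 28561/49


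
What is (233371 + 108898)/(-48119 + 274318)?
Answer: 342269/226199 ≈ 1.5131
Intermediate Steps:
(233371 + 108898)/(-48119 + 274318) = 342269/226199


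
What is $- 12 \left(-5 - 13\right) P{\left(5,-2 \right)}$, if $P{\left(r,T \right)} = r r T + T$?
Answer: $-11232$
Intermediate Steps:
$P{\left(r,T \right)} = T + T r^{2}$ ($P{\left(r,T \right)} = r^{2} T + T = T r^{2} + T = T + T r^{2}$)
$- 12 \left(-5 - 13\right) P{\left(5,-2 \right)} = - 12 \left(-5 - 13\right) \left(- 2 \left(1 + 5^{2}\right)\right) = - 12 \left(-5 - 13\right) \left(- 2 \left(1 + 25\right)\right) = \left(-12\right) \left(-18\right) \left(\left(-2\right) 26\right) = 216 \left(-52\right) = -11232$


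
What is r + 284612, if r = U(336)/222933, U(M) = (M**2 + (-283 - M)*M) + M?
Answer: 21149770748/74311 ≈ 2.8461e+5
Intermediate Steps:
U(M) = M + M**2 + M*(-283 - M) (U(M) = (M**2 + M*(-283 - M)) + M = M + M**2 + M*(-283 - M))
r = -31584/74311 (r = -282*336/222933 = -94752*1/222933 = -31584/74311 ≈ -0.42502)
r + 284612 = -31584/74311 + 284612 = 21149770748/74311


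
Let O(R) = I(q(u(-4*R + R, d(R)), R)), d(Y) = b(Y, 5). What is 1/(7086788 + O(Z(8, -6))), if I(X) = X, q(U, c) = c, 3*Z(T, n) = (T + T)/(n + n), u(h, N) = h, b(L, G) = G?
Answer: 9/63781088 ≈ 1.4111e-7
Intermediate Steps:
d(Y) = 5
Z(T, n) = T/(3*n) (Z(T, n) = ((T + T)/(n + n))/3 = ((2*T)/((2*n)))/3 = ((2*T)*(1/(2*n)))/3 = (T/n)/3 = T/(3*n))
O(R) = R
1/(7086788 + O(Z(8, -6))) = 1/(7086788 + (⅓)*8/(-6)) = 1/(7086788 + (⅓)*8*(-⅙)) = 1/(7086788 - 4/9) = 1/(63781088/9) = 9/63781088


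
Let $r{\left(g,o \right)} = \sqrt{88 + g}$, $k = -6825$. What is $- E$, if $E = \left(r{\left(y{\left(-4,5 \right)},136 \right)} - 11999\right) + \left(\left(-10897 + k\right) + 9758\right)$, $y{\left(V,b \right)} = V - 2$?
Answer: $19963 - \sqrt{82} \approx 19954.0$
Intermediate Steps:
$y{\left(V,b \right)} = -2 + V$ ($y{\left(V,b \right)} = V - 2 = -2 + V$)
$E = -19963 + \sqrt{82}$ ($E = \left(\sqrt{88 - 6} - 11999\right) + \left(\left(-10897 - 6825\right) + 9758\right) = \left(\sqrt{88 - 6} - 11999\right) + \left(-17722 + 9758\right) = \left(\sqrt{82} - 11999\right) - 7964 = \left(-11999 + \sqrt{82}\right) - 7964 = -19963 + \sqrt{82} \approx -19954.0$)
$- E = - (-19963 + \sqrt{82}) = 19963 - \sqrt{82}$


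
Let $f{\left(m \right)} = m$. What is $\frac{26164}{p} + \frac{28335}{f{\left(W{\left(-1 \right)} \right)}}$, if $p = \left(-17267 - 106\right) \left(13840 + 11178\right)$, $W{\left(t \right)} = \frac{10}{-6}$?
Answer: $- \frac{3694637900939}{217318857} \approx -17001.0$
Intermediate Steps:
$W{\left(t \right)} = - \frac{5}{3}$ ($W{\left(t \right)} = 10 \left(- \frac{1}{6}\right) = - \frac{5}{3}$)
$p = -434637714$ ($p = \left(-17373\right) 25018 = -434637714$)
$\frac{26164}{p} + \frac{28335}{f{\left(W{\left(-1 \right)} \right)}} = \frac{26164}{-434637714} + \frac{28335}{- \frac{5}{3}} = 26164 \left(- \frac{1}{434637714}\right) + 28335 \left(- \frac{3}{5}\right) = - \frac{13082}{217318857} - 17001 = - \frac{3694637900939}{217318857}$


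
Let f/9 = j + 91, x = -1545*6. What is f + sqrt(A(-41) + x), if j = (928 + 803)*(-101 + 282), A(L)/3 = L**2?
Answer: 2820618 + I*sqrt(4227) ≈ 2.8206e+6 + 65.015*I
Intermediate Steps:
x = -9270
A(L) = 3*L**2
j = 313311 (j = 1731*181 = 313311)
f = 2820618 (f = 9*(313311 + 91) = 9*313402 = 2820618)
f + sqrt(A(-41) + x) = 2820618 + sqrt(3*(-41)**2 - 9270) = 2820618 + sqrt(3*1681 - 9270) = 2820618 + sqrt(5043 - 9270) = 2820618 + sqrt(-4227) = 2820618 + I*sqrt(4227)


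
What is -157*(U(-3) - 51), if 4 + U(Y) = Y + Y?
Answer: 9577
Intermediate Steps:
U(Y) = -4 + 2*Y (U(Y) = -4 + (Y + Y) = -4 + 2*Y)
-157*(U(-3) - 51) = -157*((-4 + 2*(-3)) - 51) = -157*((-4 - 6) - 51) = -157*(-10 - 51) = -157*(-61) = 9577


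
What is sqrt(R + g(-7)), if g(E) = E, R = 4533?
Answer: sqrt(4526) ≈ 67.276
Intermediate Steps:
sqrt(R + g(-7)) = sqrt(4533 - 7) = sqrt(4526)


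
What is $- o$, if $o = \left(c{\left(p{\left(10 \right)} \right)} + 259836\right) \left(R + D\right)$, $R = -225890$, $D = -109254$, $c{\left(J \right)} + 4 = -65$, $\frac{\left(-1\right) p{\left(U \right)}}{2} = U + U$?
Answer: $87059351448$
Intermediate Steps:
$p{\left(U \right)} = - 4 U$ ($p{\left(U \right)} = - 2 \left(U + U\right) = - 2 \cdot 2 U = - 4 U$)
$c{\left(J \right)} = -69$ ($c{\left(J \right)} = -4 - 65 = -69$)
$o = -87059351448$ ($o = \left(-69 + 259836\right) \left(-225890 - 109254\right) = 259767 \left(-335144\right) = -87059351448$)
$- o = \left(-1\right) \left(-87059351448\right) = 87059351448$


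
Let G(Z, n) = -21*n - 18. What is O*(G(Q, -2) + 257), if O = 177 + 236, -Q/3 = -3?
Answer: 116053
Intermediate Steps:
Q = 9 (Q = -3*(-3) = 9)
G(Z, n) = -18 - 21*n
O = 413
O*(G(Q, -2) + 257) = 413*((-18 - 21*(-2)) + 257) = 413*((-18 + 42) + 257) = 413*(24 + 257) = 413*281 = 116053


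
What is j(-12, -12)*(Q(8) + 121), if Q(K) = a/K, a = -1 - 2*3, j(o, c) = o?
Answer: -2883/2 ≈ -1441.5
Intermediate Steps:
a = -7 (a = -1 - 6 = -7)
Q(K) = -7/K
j(-12, -12)*(Q(8) + 121) = -12*(-7/8 + 121) = -12*961/8 = -2883/2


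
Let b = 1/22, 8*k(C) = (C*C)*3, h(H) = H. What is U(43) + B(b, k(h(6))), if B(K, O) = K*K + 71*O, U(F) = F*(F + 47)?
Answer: 2336995/484 ≈ 4828.5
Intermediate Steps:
k(C) = 3*C²/8 (k(C) = ((C*C)*3)/8 = (C²*3)/8 = (3*C²)/8 = 3*C²/8)
b = 1/22 ≈ 0.045455
U(F) = F*(47 + F)
B(K, O) = K² + 71*O
U(43) + B(b, k(h(6))) = 43*(47 + 43) + ((1/22)² + 71*((3/8)*6²)) = 43*90 + (1/484 + 71*((3/8)*36)) = 3870 + (1/484 + 71*(27/2)) = 3870 + (1/484 + 1917/2) = 3870 + 463915/484 = 2336995/484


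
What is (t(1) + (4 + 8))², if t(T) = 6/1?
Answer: 324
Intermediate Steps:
t(T) = 6 (t(T) = 6*1 = 6)
(t(1) + (4 + 8))² = (6 + (4 + 8))² = (6 + 12)² = 18² = 324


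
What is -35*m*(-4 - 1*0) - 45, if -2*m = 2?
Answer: -185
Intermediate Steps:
m = -1 (m = -½*2 = -1)
-35*m*(-4 - 1*0) - 45 = -35*(-(-4 - 1*0)) - 45 = -35*(-(-4 + 0)) - 45 = -35*(-1*(-4)) - 45 = -140 - 45 = -185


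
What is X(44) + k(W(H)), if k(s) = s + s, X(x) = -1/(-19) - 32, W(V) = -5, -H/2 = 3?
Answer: -797/19 ≈ -41.947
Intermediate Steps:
H = -6 (H = -2*3 = -6)
X(x) = -607/19 (X(x) = -1*(-1/19) - 32 = 1/19 - 32 = -607/19)
k(s) = 2*s
X(44) + k(W(H)) = -607/19 + 2*(-5) = -607/19 - 10 = -797/19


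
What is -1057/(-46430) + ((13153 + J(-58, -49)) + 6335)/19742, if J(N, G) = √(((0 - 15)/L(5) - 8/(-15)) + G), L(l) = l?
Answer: 462847567/458310530 + I*√2895/148065 ≈ 1.0099 + 0.00036339*I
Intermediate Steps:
J(N, G) = √(-37/15 + G) (J(N, G) = √(((0 - 15)/5 - 8/(-15)) + G) = √((-15*⅕ - 8*(-1/15)) + G) = √((-3 + 8/15) + G) = √(-37/15 + G))
-1057/(-46430) + ((13153 + J(-58, -49)) + 6335)/19742 = -1057/(-46430) + ((13153 + √(-555 + 225*(-49))/15) + 6335)/19742 = -1057*(-1/46430) + ((13153 + √(-555 - 11025)/15) + 6335)*(1/19742) = 1057/46430 + ((13153 + √(-11580)/15) + 6335)*(1/19742) = 1057/46430 + ((13153 + (2*I*√2895)/15) + 6335)*(1/19742) = 1057/46430 + ((13153 + 2*I*√2895/15) + 6335)*(1/19742) = 1057/46430 + (19488 + 2*I*√2895/15)*(1/19742) = 1057/46430 + (9744/9871 + I*√2895/148065) = 462847567/458310530 + I*√2895/148065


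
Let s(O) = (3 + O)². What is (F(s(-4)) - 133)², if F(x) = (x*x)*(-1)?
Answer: 17956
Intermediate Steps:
F(x) = -x² (F(x) = x²*(-1) = -x²)
(F(s(-4)) - 133)² = (-((3 - 4)²)² - 133)² = (-((-1)²)² - 133)² = (-1*1² - 133)² = (-1*1 - 133)² = (-1 - 133)² = (-134)² = 17956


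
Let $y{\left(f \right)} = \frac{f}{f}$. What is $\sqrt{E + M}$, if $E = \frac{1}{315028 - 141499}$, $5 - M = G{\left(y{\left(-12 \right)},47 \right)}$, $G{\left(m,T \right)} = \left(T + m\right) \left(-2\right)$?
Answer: $\frac{\sqrt{337927096830}}{57843} \approx 10.05$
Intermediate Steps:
$y{\left(f \right)} = 1$
$G{\left(m,T \right)} = - 2 T - 2 m$
$M = 101$ ($M = 5 - \left(\left(-2\right) 47 - 2\right) = 5 - \left(-94 - 2\right) = 5 - -96 = 5 + 96 = 101$)
$E = \frac{1}{173529} \approx 5.7627 \cdot 10^{-6}$
$\sqrt{E + M} = \sqrt{\frac{1}{173529} + 101} = \sqrt{\frac{17526430}{173529}} = \frac{\sqrt{337927096830}}{57843}$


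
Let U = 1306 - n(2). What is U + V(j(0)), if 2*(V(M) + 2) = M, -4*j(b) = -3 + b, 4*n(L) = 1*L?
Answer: 10431/8 ≈ 1303.9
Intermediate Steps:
n(L) = L/4 (n(L) = (1*L)/4 = L/4)
j(b) = ¾ - b/4 (j(b) = -(-3 + b)/4 = ¾ - b/4)
V(M) = -2 + M/2
U = 2611/2 (U = 1306 - 2/4 = 1306 - 1*½ = 1306 - ½ = 2611/2 ≈ 1305.5)
U + V(j(0)) = 2611/2 + (-2 + (¾ - ¼*0)/2) = 2611/2 + (-2 + (¾ + 0)/2) = 2611/2 + (-2 + (½)*(¾)) = 2611/2 + (-2 + 3/8) = 2611/2 - 13/8 = 10431/8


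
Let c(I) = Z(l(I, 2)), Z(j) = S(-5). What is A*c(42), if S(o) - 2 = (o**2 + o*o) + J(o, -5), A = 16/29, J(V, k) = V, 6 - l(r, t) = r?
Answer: 752/29 ≈ 25.931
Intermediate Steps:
l(r, t) = 6 - r
A = 16/29 (A = 16*(1/29) = 16/29 ≈ 0.55172)
S(o) = 2 + o + 2*o**2 (S(o) = 2 + ((o**2 + o*o) + o) = 2 + ((o**2 + o**2) + o) = 2 + (2*o**2 + o) = 2 + (o + 2*o**2) = 2 + o + 2*o**2)
Z(j) = 47 (Z(j) = 2 - 5 + 2*(-5)**2 = 2 - 5 + 2*25 = 2 - 5 + 50 = 47)
c(I) = 47
A*c(42) = (16/29)*47 = 752/29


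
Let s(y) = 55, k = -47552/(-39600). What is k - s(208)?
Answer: -133153/2475 ≈ -53.799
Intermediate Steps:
k = 2972/2475 (k = -47552*(-1/39600) = 2972/2475 ≈ 1.2008)
k - s(208) = 2972/2475 - 1*55 = 2972/2475 - 55 = -133153/2475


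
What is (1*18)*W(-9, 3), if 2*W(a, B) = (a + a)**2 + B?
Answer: 2943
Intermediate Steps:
W(a, B) = B/2 + 2*a**2 (W(a, B) = ((a + a)**2 + B)/2 = ((2*a)**2 + B)/2 = (4*a**2 + B)/2 = (B + 4*a**2)/2 = B/2 + 2*a**2)
(1*18)*W(-9, 3) = (1*18)*((1/2)*3 + 2*(-9)**2) = 18*(3/2 + 2*81) = 18*(3/2 + 162) = 18*(327/2) = 2943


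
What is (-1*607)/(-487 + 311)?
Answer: 607/176 ≈ 3.4489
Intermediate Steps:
(-1*607)/(-487 + 311) = -607/(-176) = -607*(-1/176) = 607/176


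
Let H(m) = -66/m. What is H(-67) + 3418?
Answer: 229072/67 ≈ 3419.0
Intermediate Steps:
H(-67) + 3418 = -66/(-67) + 3418 = -66*(-1/67) + 3418 = 66/67 + 3418 = 229072/67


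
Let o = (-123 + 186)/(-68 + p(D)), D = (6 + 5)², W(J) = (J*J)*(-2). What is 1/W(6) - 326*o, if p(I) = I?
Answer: -1478789/3816 ≈ -387.52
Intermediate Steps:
W(J) = -2*J² (W(J) = J²*(-2) = -2*J²)
D = 121 (D = 11² = 121)
o = 63/53 (o = (-123 + 186)/(-68 + 121) = 63/53 ≈ 1.1887)
1/W(6) - 326*o = 1/(-2*6²) - 326*63/53 = 1/(-2*36) - 20538/53 = 1/(-72) - 20538/53 = -1/72 - 20538/53 = -1478789/3816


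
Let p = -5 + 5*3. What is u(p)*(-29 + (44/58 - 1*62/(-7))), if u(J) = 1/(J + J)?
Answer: -787/812 ≈ -0.96921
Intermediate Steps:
p = 10 (p = -5 + 15 = 10)
u(J) = 1/(2*J)
u(p)*(-29 + (44/58 - 1*62/(-7))) = ((½)/10)*(-29 + (44/58 - 1*62/(-7))) = ((½)*(⅒))*(-29 + (44*(1/58) - 62*(-⅐))) = (-29 + (22/29 + 62/7))/20 = (-29 + 1952/203)/20 = (1/20)*(-3935/203) = -787/812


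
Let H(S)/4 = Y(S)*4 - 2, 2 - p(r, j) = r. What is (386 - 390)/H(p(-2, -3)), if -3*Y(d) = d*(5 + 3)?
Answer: 3/134 ≈ 0.022388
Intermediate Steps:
Y(d) = -8*d/3 (Y(d) = -d*(5 + 3)/3 = -d*8/3 = -8*d/3)
p(r, j) = 2 - r
H(S) = -8 - 128*S/3 (H(S) = 4*(-8*S/3*4 - 2) = 4*(-32*S/3 - 2) = 4*(-2 - 32*S/3) = -8 - 128*S/3)
(386 - 390)/H(p(-2, -3)) = (386 - 390)/(-8 - 128*(2 - 1*(-2))/3) = -4/(-8 - 128*(2 + 2)/3) = -4/(-8 - 128/3*4) = -4/(-8 - 512/3) = -4/(-536/3) = -4*(-3/536) = 3/134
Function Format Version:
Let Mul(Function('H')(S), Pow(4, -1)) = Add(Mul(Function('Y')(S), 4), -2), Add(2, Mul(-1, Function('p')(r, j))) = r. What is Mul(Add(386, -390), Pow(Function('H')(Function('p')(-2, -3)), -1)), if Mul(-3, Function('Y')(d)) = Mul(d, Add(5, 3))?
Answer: Rational(3, 134) ≈ 0.022388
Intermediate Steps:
Function('Y')(d) = Mul(Rational(-8, 3), d) (Function('Y')(d) = Mul(Rational(-1, 3), Mul(d, Add(5, 3))) = Mul(Rational(-1, 3), Mul(d, 8)) = Mul(Rational(-1, 3), Mul(8, d)) = Mul(Rational(-8, 3), d))
Function('p')(r, j) = Add(2, Mul(-1, r))
Function('H')(S) = Add(-8, Mul(Rational(-128, 3), S)) (Function('H')(S) = Mul(4, Add(Mul(Mul(Rational(-8, 3), S), 4), -2)) = Mul(4, Add(Mul(Rational(-32, 3), S), -2)) = Mul(4, Add(-2, Mul(Rational(-32, 3), S))) = Add(-8, Mul(Rational(-128, 3), S)))
Mul(Add(386, -390), Pow(Function('H')(Function('p')(-2, -3)), -1)) = Mul(Add(386, -390), Pow(Add(-8, Mul(Rational(-128, 3), Add(2, Mul(-1, -2)))), -1)) = Mul(-4, Pow(Add(-8, Mul(Rational(-128, 3), Add(2, 2))), -1)) = Mul(-4, Pow(Add(-8, Mul(Rational(-128, 3), 4)), -1)) = Mul(-4, Pow(Add(-8, Rational(-512, 3)), -1)) = Mul(-4, Pow(Rational(-536, 3), -1)) = Mul(-4, Rational(-3, 536)) = Rational(3, 134)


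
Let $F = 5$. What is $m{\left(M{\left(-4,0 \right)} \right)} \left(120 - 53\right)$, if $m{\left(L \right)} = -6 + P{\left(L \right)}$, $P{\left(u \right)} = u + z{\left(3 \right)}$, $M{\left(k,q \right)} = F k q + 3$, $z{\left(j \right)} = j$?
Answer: $0$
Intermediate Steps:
$M{\left(k,q \right)} = 3 + 5 k q$ ($M{\left(k,q \right)} = 5 k q + 3 = 3 + 5 k q$)
$P{\left(u \right)} = 3 + u$ ($P{\left(u \right)} = u + 3 = 3 + u$)
$m{\left(L \right)} = -3 + L$ ($m{\left(L \right)} = -6 + \left(3 + L\right) = -3 + L$)
$m{\left(M{\left(-4,0 \right)} \right)} \left(120 - 53\right) = \left(-3 + \left(3 + 5 \left(-4\right) 0\right)\right) \left(120 - 53\right) = \left(-3 + \left(3 + 0\right)\right) 67 = \left(-3 + 3\right) 67 = 0 \cdot 67 = 0$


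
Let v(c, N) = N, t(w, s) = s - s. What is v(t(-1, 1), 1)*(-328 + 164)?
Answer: -164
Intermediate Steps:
t(w, s) = 0
v(t(-1, 1), 1)*(-328 + 164) = 1*(-328 + 164) = 1*(-164) = -164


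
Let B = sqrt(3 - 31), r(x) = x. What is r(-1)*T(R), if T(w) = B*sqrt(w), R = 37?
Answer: -2*I*sqrt(259) ≈ -32.187*I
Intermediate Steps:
B = 2*I*sqrt(7) (B = sqrt(-28) = 2*I*sqrt(7) ≈ 5.2915*I)
T(w) = 2*I*sqrt(7)*sqrt(w) (T(w) = (2*I*sqrt(7))*sqrt(w) = 2*I*sqrt(7)*sqrt(w))
r(-1)*T(R) = -2*I*sqrt(7)*sqrt(37) = -2*I*sqrt(259)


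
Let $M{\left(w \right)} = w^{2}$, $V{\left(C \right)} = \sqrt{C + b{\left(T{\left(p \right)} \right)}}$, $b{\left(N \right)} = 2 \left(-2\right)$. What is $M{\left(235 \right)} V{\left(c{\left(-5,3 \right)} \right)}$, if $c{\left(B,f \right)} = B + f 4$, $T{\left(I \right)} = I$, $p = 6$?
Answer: $55225 \sqrt{3} \approx 95653.0$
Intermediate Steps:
$b{\left(N \right)} = -4$
$c{\left(B,f \right)} = B + 4 f$
$V{\left(C \right)} = \sqrt{-4 + C}$ ($V{\left(C \right)} = \sqrt{C - 4} = \sqrt{-4 + C}$)
$M{\left(235 \right)} V{\left(c{\left(-5,3 \right)} \right)} = 235^{2} \sqrt{-4 + \left(-5 + 4 \cdot 3\right)} = 55225 \sqrt{-4 + \left(-5 + 12\right)} = 55225 \sqrt{-4 + 7} = 55225 \sqrt{3}$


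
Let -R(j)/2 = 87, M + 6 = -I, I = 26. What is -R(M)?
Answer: 174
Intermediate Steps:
M = -32 (M = -6 - 1*26 = -6 - 26 = -32)
R(j) = -174 (R(j) = -2*87 = -174)
-R(M) = -1*(-174) = 174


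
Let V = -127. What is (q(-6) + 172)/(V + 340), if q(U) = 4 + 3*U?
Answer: 158/213 ≈ 0.74178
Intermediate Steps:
(q(-6) + 172)/(V + 340) = ((4 + 3*(-6)) + 172)/(-127 + 340) = ((4 - 18) + 172)/213 = (-14 + 172)*(1/213) = 158*(1/213) = 158/213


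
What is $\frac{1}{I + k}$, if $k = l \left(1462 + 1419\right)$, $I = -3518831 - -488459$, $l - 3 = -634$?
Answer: $- \frac{1}{4848283} \approx -2.0626 \cdot 10^{-7}$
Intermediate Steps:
$l = -631$ ($l = 3 - 634 = -631$)
$I = -3030372$ ($I = -3518831 + 488459 = -3030372$)
$k = -1817911$ ($k = - 631 \left(1462 + 1419\right) = \left(-631\right) 2881 = -1817911$)
$\frac{1}{I + k} = \frac{1}{-3030372 - 1817911} = \frac{1}{-4848283} = - \frac{1}{4848283}$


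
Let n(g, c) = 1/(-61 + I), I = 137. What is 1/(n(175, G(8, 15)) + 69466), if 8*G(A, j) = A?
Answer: 76/5279417 ≈ 1.4396e-5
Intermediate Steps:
G(A, j) = A/8
n(g, c) = 1/76 (n(g, c) = 1/(-61 + 137) = 1/76)
1/(n(175, G(8, 15)) + 69466) = 1/(1/76 + 69466) = 1/(5279417/76) = 76/5279417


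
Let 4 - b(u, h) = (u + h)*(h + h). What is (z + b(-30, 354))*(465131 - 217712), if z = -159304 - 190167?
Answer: -143220714921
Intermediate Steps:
b(u, h) = 4 - 2*h*(h + u) (b(u, h) = 4 - (u + h)*(h + h) = 4 - (h + u)*2*h = 4 - 2*h*(h + u))
z = -349471
(z + b(-30, 354))*(465131 - 217712) = (-349471 + (4 - 2*354² - 2*354*(-30)))*(465131 - 217712) = (-349471 + (4 - 2*125316 + 21240))*247419 = (-349471 + (4 - 250632 + 21240))*247419 = (-349471 - 229388)*247419 = -578859*247419 = -143220714921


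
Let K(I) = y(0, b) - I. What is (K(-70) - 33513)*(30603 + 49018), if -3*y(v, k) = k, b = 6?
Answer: -2662924345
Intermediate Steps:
y(v, k) = -k/3
K(I) = -2 - I (K(I) = -1/3*6 - I = -2 - I)
(K(-70) - 33513)*(30603 + 49018) = ((-2 - 1*(-70)) - 33513)*(30603 + 49018) = ((-2 + 70) - 33513)*79621 = (68 - 33513)*79621 = -33445*79621 = -2662924345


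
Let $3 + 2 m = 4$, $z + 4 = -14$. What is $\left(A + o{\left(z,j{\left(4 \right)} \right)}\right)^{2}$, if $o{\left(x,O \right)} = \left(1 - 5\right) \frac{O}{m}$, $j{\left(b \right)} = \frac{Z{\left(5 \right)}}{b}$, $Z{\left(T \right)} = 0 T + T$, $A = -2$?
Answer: $144$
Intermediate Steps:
$z = -18$ ($z = -4 - 14 = -18$)
$m = \frac{1}{2}$ ($m = - \frac{3}{2} + \frac{1}{2} \cdot 4 = - \frac{3}{2} + 2 = \frac{1}{2} \approx 0.5$)
$Z{\left(T \right)} = T$ ($Z{\left(T \right)} = 0 + T = T$)
$j{\left(b \right)} = \frac{5}{b}$
$o{\left(x,O \right)} = - 8 O$ ($o{\left(x,O \right)} = \left(1 - 5\right) O \frac{1}{\frac{1}{2}} = - 4 O 2 = - 4 \cdot 2 O = - 8 O$)
$\left(A + o{\left(z,j{\left(4 \right)} \right)}\right)^{2} = \left(-2 - 8 \cdot \frac{5}{4}\right)^{2} = \left(-2 - 8 \cdot 5 \cdot \frac{1}{4}\right)^{2} = \left(-2 - 10\right)^{2} = \left(-12\right)^{2} = 144$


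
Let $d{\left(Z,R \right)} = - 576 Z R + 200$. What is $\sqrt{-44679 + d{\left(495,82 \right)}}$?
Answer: $i \sqrt{23424319} \approx 4839.9 i$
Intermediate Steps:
$d{\left(Z,R \right)} = 200 - 576 R Z$ ($d{\left(Z,R \right)} = - 576 R Z + 200 = 200 - 576 R Z$)
$\sqrt{-44679 + d{\left(495,82 \right)}} = \sqrt{-44679 + \left(200 - 47232 \cdot 495\right)} = \sqrt{-44679 + \left(200 - 23379840\right)} = \sqrt{-44679 - 23379640} = \sqrt{-23424319} = i \sqrt{23424319}$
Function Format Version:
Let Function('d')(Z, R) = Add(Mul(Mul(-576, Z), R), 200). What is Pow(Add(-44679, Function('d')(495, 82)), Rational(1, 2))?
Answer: Mul(I, Pow(23424319, Rational(1, 2))) ≈ Mul(4839.9, I)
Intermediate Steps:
Function('d')(Z, R) = Add(200, Mul(-576, R, Z)) (Function('d')(Z, R) = Add(Mul(-576, R, Z), 200) = Add(200, Mul(-576, R, Z)))
Pow(Add(-44679, Function('d')(495, 82)), Rational(1, 2)) = Pow(Add(-44679, Add(200, Mul(-576, 82, 495))), Rational(1, 2)) = Pow(Add(-44679, Add(200, -23379840)), Rational(1, 2)) = Pow(Add(-44679, -23379640), Rational(1, 2)) = Pow(-23424319, Rational(1, 2)) = Mul(I, Pow(23424319, Rational(1, 2)))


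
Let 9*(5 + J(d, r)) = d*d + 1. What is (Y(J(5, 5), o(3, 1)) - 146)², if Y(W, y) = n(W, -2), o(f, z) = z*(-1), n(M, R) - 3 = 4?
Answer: 19321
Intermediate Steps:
n(M, R) = 7 (n(M, R) = 3 + 4 = 7)
o(f, z) = -z
J(d, r) = -44/9 + d²/9 (J(d, r) = -5 + (d*d + 1)/9 = -5 + (d² + 1)/9 = -5 + (1 + d²)/9 = -5 + (⅑ + d²/9) = -44/9 + d²/9)
Y(W, y) = 7
(Y(J(5, 5), o(3, 1)) - 146)² = (7 - 146)² = (-139)² = 19321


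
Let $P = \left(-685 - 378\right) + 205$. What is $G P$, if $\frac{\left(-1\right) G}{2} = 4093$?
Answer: $7023588$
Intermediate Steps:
$G = -8186$ ($G = \left(-2\right) 4093 = -8186$)
$P = -858$ ($P = -1063 + 205 = -858$)
$G P = \left(-8186\right) \left(-858\right) = 7023588$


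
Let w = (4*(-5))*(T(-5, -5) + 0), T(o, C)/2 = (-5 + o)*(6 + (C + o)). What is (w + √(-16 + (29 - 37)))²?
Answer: 2559976 - 6400*I*√6 ≈ 2.56e+6 - 15677.0*I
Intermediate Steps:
T(o, C) = 2*(-5 + o)*(6 + C + o) (T(o, C) = 2*((-5 + o)*(6 + (C + o))) = 2*((-5 + o)*(6 + C + o)) = 2*(-5 + o)*(6 + C + o))
w = -1600 (w = (4*(-5))*((-60 - 10*(-5) + 2*(-5) + 2*(-5)² + 2*(-5)*(-5)) + 0) = -20*((-60 + 50 - 10 + 2*25 + 50) + 0) = -20*((-60 + 50 - 10 + 50 + 50) + 0) = -20*(80 + 0) = -20*80 = -1600)
(w + √(-16 + (29 - 37)))² = (-1600 + √(-16 + (29 - 37)))² = (-1600 + √(-16 - 8))² = (-1600 + √(-24))² = (-1600 + 2*I*√6)²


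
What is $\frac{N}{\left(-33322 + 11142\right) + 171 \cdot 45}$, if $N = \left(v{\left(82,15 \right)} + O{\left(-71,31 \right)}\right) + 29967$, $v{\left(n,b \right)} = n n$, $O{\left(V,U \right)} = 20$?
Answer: $- \frac{36711}{14485} \approx -2.5344$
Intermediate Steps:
$v{\left(n,b \right)} = n^{2}$
$N = 36711$ ($N = \left(82^{2} + 20\right) + 29967 = \left(6724 + 20\right) + 29967 = 6744 + 29967 = 36711$)
$\frac{N}{\left(-33322 + 11142\right) + 171 \cdot 45} = \frac{36711}{\left(-33322 + 11142\right) + 171 \cdot 45} = \frac{36711}{-22180 + 7695} = \frac{36711}{-14485} = 36711 \left(- \frac{1}{14485}\right) = - \frac{36711}{14485}$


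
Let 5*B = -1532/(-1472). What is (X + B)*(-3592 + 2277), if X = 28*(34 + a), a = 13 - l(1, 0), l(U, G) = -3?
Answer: -677588729/368 ≈ -1.8413e+6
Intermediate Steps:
B = 383/1840 (B = (-1532/(-1472))/5 = (-1532*(-1/1472))/5 = (1/5)*(383/368) = 383/1840 ≈ 0.20815)
a = 16 (a = 13 - 1*(-3) = 13 + 3 = 16)
X = 1400 (X = 28*(34 + 16) = 28*50 = 1400)
(X + B)*(-3592 + 2277) = (1400 + 383/1840)*(-3592 + 2277) = (2576383/1840)*(-1315) = -677588729/368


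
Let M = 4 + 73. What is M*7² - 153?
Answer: 3620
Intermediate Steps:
M = 77
M*7² - 153 = 77*7² - 153 = 77*49 - 153 = 3773 - 153 = 3620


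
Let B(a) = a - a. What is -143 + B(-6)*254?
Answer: -143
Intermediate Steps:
B(a) = 0
-143 + B(-6)*254 = -143 + 0*254 = -143 + 0 = -143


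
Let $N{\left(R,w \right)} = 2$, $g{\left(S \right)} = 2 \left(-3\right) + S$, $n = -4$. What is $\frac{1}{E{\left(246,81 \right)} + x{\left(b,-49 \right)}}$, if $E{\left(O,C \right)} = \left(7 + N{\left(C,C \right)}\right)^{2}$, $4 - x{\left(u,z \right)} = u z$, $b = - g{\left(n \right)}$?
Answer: $\frac{1}{575} \approx 0.0017391$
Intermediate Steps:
$g{\left(S \right)} = -6 + S$
$b = 10$ ($b = - (-6 - 4) = \left(-1\right) \left(-10\right) = 10$)
$x{\left(u,z \right)} = 4 - u z$
$E{\left(O,C \right)} = 81$ ($E{\left(O,C \right)} = \left(7 + 2\right)^{2} = 9^{2} = 81$)
$\frac{1}{E{\left(246,81 \right)} + x{\left(b,-49 \right)}} = \frac{1}{81 - \left(-4 + 10 \left(-49\right)\right)} = \frac{1}{81 + \left(4 + 490\right)} = \frac{1}{81 + 494} = \frac{1}{575}$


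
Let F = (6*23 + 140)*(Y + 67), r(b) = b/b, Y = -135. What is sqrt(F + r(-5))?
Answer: I*sqrt(18903) ≈ 137.49*I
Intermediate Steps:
r(b) = 1
F = -18904 (F = (6*23 + 140)*(-135 + 67) = (138 + 140)*(-68) = 278*(-68) = -18904)
sqrt(F + r(-5)) = sqrt(-18904 + 1) = sqrt(-18903) = I*sqrt(18903)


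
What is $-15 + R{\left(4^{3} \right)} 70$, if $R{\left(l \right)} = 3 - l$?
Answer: $-4285$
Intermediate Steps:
$-15 + R{\left(4^{3} \right)} 70 = -15 + \left(3 - 4^{3}\right) 70 = -15 + \left(3 - 64\right) 70 = -15 - 4270 = -4285$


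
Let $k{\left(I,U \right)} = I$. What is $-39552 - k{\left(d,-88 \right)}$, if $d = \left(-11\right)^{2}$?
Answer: $-39673$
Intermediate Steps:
$d = 121$
$-39552 - k{\left(d,-88 \right)} = -39552 - 121 = -39673$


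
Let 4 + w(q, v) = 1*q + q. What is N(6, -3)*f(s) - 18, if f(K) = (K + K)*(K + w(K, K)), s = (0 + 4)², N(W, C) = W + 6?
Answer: 16878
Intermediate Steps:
N(W, C) = 6 + W
w(q, v) = -4 + 2*q (w(q, v) = -4 + (1*q + q) = -4 + (q + q) = -4 + 2*q)
s = 16 (s = 4² = 16)
f(K) = 2*K*(-4 + 3*K) (f(K) = (K + K)*(K + (-4 + 2*K)) = (2*K)*(-4 + 3*K) = 2*K*(-4 + 3*K))
N(6, -3)*f(s) - 18 = (6 + 6)*(2*16*(-4 + 3*16)) - 18 = 12*(2*16*(-4 + 48)) - 18 = 12*(2*16*44) - 18 = 12*1408 - 18 = 16896 - 18 = 16878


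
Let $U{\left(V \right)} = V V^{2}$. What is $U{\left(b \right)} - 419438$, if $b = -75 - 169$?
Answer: $-14946222$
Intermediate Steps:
$b = -244$ ($b = -75 - 169 = -244$)
$U{\left(V \right)} = V^{3}$
$U{\left(b \right)} - 419438 = \left(-244\right)^{3} - 419438 = -14526784 - 419438 = -14946222$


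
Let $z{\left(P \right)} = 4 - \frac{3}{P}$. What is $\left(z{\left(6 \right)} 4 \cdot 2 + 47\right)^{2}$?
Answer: $5625$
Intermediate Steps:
$z{\left(P \right)} = 4 - \frac{3}{P}$
$\left(z{\left(6 \right)} 4 \cdot 2 + 47\right)^{2} = \left(\left(4 - \frac{3}{6}\right) 4 \cdot 2 + 47\right)^{2} = \left(\left(4 - \frac{1}{2}\right) 4 \cdot 2 + 47\right)^{2} = \left(\frac{7}{2} \cdot 4 \cdot 2 + 47\right)^{2} = \left(14 \cdot 2 + 47\right)^{2} = \left(28 + 47\right)^{2} = 75^{2} = 5625$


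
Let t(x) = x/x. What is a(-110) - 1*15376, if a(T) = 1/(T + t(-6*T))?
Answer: -1675985/109 ≈ -15376.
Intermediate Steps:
t(x) = 1
a(T) = 1/(1 + T) (a(T) = 1/(T + 1) = 1/(1 + T))
a(-110) - 1*15376 = 1/(1 - 110) - 1*15376 = 1/(-109) - 15376 = -1/109 - 15376 = -1675985/109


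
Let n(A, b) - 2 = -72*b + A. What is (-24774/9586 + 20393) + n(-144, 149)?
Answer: 45631352/4793 ≈ 9520.4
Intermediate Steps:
n(A, b) = 2 + A - 72*b (n(A, b) = 2 + (-72*b + A) = 2 + (A - 72*b) = 2 + A - 72*b)
(-24774/9586 + 20393) + n(-144, 149) = (-24774/9586 + 20393) + (2 - 144 - 72*149) = (-24774*1/9586 + 20393) + (2 - 144 - 10728) = (-12387/4793 + 20393) - 10870 = 97731262/4793 - 10870 = 45631352/4793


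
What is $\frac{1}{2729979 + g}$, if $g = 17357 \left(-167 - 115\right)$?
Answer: $- \frac{1}{2164695} \approx -4.6196 \cdot 10^{-7}$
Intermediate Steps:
$g = -4894674$ ($g = 17357 \left(-167 - 115\right) = 17357 \left(-282\right) = -4894674$)
$\frac{1}{2729979 + g} = \frac{1}{2729979 - 4894674} = \frac{1}{-2164695} = - \frac{1}{2164695}$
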